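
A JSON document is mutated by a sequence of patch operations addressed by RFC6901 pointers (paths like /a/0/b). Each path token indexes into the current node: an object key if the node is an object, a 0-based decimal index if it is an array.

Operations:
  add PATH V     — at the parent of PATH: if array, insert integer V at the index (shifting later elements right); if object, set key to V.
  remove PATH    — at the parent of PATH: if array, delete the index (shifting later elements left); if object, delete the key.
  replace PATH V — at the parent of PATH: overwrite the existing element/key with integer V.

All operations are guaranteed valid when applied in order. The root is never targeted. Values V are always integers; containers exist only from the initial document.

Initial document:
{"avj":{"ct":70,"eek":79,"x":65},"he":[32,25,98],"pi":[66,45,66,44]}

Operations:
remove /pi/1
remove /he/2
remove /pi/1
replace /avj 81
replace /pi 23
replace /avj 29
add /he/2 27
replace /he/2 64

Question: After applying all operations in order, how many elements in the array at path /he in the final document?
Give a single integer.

Answer: 3

Derivation:
After op 1 (remove /pi/1): {"avj":{"ct":70,"eek":79,"x":65},"he":[32,25,98],"pi":[66,66,44]}
After op 2 (remove /he/2): {"avj":{"ct":70,"eek":79,"x":65},"he":[32,25],"pi":[66,66,44]}
After op 3 (remove /pi/1): {"avj":{"ct":70,"eek":79,"x":65},"he":[32,25],"pi":[66,44]}
After op 4 (replace /avj 81): {"avj":81,"he":[32,25],"pi":[66,44]}
After op 5 (replace /pi 23): {"avj":81,"he":[32,25],"pi":23}
After op 6 (replace /avj 29): {"avj":29,"he":[32,25],"pi":23}
After op 7 (add /he/2 27): {"avj":29,"he":[32,25,27],"pi":23}
After op 8 (replace /he/2 64): {"avj":29,"he":[32,25,64],"pi":23}
Size at path /he: 3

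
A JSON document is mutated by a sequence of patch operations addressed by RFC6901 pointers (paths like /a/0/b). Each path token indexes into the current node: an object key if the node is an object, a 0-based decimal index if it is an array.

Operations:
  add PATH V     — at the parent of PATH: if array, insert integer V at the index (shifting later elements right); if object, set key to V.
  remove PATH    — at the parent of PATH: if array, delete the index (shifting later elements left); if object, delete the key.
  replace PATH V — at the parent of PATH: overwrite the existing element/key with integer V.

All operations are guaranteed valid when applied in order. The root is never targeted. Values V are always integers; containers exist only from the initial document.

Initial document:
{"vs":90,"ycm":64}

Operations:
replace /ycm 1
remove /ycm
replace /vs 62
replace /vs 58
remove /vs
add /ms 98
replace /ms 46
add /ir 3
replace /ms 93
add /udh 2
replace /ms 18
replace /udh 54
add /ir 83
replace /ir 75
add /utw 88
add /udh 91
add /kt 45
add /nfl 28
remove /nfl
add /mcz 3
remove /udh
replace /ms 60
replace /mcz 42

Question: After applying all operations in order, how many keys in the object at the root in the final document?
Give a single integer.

After op 1 (replace /ycm 1): {"vs":90,"ycm":1}
After op 2 (remove /ycm): {"vs":90}
After op 3 (replace /vs 62): {"vs":62}
After op 4 (replace /vs 58): {"vs":58}
After op 5 (remove /vs): {}
After op 6 (add /ms 98): {"ms":98}
After op 7 (replace /ms 46): {"ms":46}
After op 8 (add /ir 3): {"ir":3,"ms":46}
After op 9 (replace /ms 93): {"ir":3,"ms":93}
After op 10 (add /udh 2): {"ir":3,"ms":93,"udh":2}
After op 11 (replace /ms 18): {"ir":3,"ms":18,"udh":2}
After op 12 (replace /udh 54): {"ir":3,"ms":18,"udh":54}
After op 13 (add /ir 83): {"ir":83,"ms":18,"udh":54}
After op 14 (replace /ir 75): {"ir":75,"ms":18,"udh":54}
After op 15 (add /utw 88): {"ir":75,"ms":18,"udh":54,"utw":88}
After op 16 (add /udh 91): {"ir":75,"ms":18,"udh":91,"utw":88}
After op 17 (add /kt 45): {"ir":75,"kt":45,"ms":18,"udh":91,"utw":88}
After op 18 (add /nfl 28): {"ir":75,"kt":45,"ms":18,"nfl":28,"udh":91,"utw":88}
After op 19 (remove /nfl): {"ir":75,"kt":45,"ms":18,"udh":91,"utw":88}
After op 20 (add /mcz 3): {"ir":75,"kt":45,"mcz":3,"ms":18,"udh":91,"utw":88}
After op 21 (remove /udh): {"ir":75,"kt":45,"mcz":3,"ms":18,"utw":88}
After op 22 (replace /ms 60): {"ir":75,"kt":45,"mcz":3,"ms":60,"utw":88}
After op 23 (replace /mcz 42): {"ir":75,"kt":45,"mcz":42,"ms":60,"utw":88}
Size at the root: 5

Answer: 5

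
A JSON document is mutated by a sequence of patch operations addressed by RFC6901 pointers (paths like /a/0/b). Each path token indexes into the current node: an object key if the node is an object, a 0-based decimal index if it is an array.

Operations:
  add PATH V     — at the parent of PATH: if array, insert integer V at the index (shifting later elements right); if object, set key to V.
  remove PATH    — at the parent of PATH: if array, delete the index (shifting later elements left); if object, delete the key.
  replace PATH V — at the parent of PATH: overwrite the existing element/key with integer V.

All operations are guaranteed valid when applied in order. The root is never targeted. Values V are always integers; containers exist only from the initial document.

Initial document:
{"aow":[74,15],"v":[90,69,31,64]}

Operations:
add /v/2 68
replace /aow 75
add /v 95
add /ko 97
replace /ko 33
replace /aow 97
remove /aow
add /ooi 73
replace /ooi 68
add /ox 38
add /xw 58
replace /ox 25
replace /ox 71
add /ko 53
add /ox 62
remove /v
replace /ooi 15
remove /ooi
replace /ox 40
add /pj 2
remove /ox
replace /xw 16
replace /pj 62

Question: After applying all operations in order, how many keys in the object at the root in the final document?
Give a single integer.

Answer: 3

Derivation:
After op 1 (add /v/2 68): {"aow":[74,15],"v":[90,69,68,31,64]}
After op 2 (replace /aow 75): {"aow":75,"v":[90,69,68,31,64]}
After op 3 (add /v 95): {"aow":75,"v":95}
After op 4 (add /ko 97): {"aow":75,"ko":97,"v":95}
After op 5 (replace /ko 33): {"aow":75,"ko":33,"v":95}
After op 6 (replace /aow 97): {"aow":97,"ko":33,"v":95}
After op 7 (remove /aow): {"ko":33,"v":95}
After op 8 (add /ooi 73): {"ko":33,"ooi":73,"v":95}
After op 9 (replace /ooi 68): {"ko":33,"ooi":68,"v":95}
After op 10 (add /ox 38): {"ko":33,"ooi":68,"ox":38,"v":95}
After op 11 (add /xw 58): {"ko":33,"ooi":68,"ox":38,"v":95,"xw":58}
After op 12 (replace /ox 25): {"ko":33,"ooi":68,"ox":25,"v":95,"xw":58}
After op 13 (replace /ox 71): {"ko":33,"ooi":68,"ox":71,"v":95,"xw":58}
After op 14 (add /ko 53): {"ko":53,"ooi":68,"ox":71,"v":95,"xw":58}
After op 15 (add /ox 62): {"ko":53,"ooi":68,"ox":62,"v":95,"xw":58}
After op 16 (remove /v): {"ko":53,"ooi":68,"ox":62,"xw":58}
After op 17 (replace /ooi 15): {"ko":53,"ooi":15,"ox":62,"xw":58}
After op 18 (remove /ooi): {"ko":53,"ox":62,"xw":58}
After op 19 (replace /ox 40): {"ko":53,"ox":40,"xw":58}
After op 20 (add /pj 2): {"ko":53,"ox":40,"pj":2,"xw":58}
After op 21 (remove /ox): {"ko":53,"pj":2,"xw":58}
After op 22 (replace /xw 16): {"ko":53,"pj":2,"xw":16}
After op 23 (replace /pj 62): {"ko":53,"pj":62,"xw":16}
Size at the root: 3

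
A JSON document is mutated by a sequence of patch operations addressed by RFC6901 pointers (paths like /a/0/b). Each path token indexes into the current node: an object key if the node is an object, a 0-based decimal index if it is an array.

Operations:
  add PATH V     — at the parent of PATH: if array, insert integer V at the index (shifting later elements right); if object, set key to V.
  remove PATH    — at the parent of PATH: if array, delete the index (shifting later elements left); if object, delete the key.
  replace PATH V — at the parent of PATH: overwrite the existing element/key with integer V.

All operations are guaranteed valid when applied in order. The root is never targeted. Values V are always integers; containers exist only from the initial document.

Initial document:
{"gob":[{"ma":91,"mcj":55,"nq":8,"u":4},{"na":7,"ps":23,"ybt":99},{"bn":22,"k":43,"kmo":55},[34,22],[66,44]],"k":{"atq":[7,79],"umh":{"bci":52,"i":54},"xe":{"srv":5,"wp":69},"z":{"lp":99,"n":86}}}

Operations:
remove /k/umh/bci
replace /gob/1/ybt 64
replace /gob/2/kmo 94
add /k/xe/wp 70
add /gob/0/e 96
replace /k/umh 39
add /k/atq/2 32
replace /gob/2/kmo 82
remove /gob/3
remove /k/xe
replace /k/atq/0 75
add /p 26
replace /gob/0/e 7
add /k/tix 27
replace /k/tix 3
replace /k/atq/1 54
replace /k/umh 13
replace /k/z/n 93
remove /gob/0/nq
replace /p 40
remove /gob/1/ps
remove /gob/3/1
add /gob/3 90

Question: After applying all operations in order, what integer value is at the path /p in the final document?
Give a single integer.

Answer: 40

Derivation:
After op 1 (remove /k/umh/bci): {"gob":[{"ma":91,"mcj":55,"nq":8,"u":4},{"na":7,"ps":23,"ybt":99},{"bn":22,"k":43,"kmo":55},[34,22],[66,44]],"k":{"atq":[7,79],"umh":{"i":54},"xe":{"srv":5,"wp":69},"z":{"lp":99,"n":86}}}
After op 2 (replace /gob/1/ybt 64): {"gob":[{"ma":91,"mcj":55,"nq":8,"u":4},{"na":7,"ps":23,"ybt":64},{"bn":22,"k":43,"kmo":55},[34,22],[66,44]],"k":{"atq":[7,79],"umh":{"i":54},"xe":{"srv":5,"wp":69},"z":{"lp":99,"n":86}}}
After op 3 (replace /gob/2/kmo 94): {"gob":[{"ma":91,"mcj":55,"nq":8,"u":4},{"na":7,"ps":23,"ybt":64},{"bn":22,"k":43,"kmo":94},[34,22],[66,44]],"k":{"atq":[7,79],"umh":{"i":54},"xe":{"srv":5,"wp":69},"z":{"lp":99,"n":86}}}
After op 4 (add /k/xe/wp 70): {"gob":[{"ma":91,"mcj":55,"nq":8,"u":4},{"na":7,"ps":23,"ybt":64},{"bn":22,"k":43,"kmo":94},[34,22],[66,44]],"k":{"atq":[7,79],"umh":{"i":54},"xe":{"srv":5,"wp":70},"z":{"lp":99,"n":86}}}
After op 5 (add /gob/0/e 96): {"gob":[{"e":96,"ma":91,"mcj":55,"nq":8,"u":4},{"na":7,"ps":23,"ybt":64},{"bn":22,"k":43,"kmo":94},[34,22],[66,44]],"k":{"atq":[7,79],"umh":{"i":54},"xe":{"srv":5,"wp":70},"z":{"lp":99,"n":86}}}
After op 6 (replace /k/umh 39): {"gob":[{"e":96,"ma":91,"mcj":55,"nq":8,"u":4},{"na":7,"ps":23,"ybt":64},{"bn":22,"k":43,"kmo":94},[34,22],[66,44]],"k":{"atq":[7,79],"umh":39,"xe":{"srv":5,"wp":70},"z":{"lp":99,"n":86}}}
After op 7 (add /k/atq/2 32): {"gob":[{"e":96,"ma":91,"mcj":55,"nq":8,"u":4},{"na":7,"ps":23,"ybt":64},{"bn":22,"k":43,"kmo":94},[34,22],[66,44]],"k":{"atq":[7,79,32],"umh":39,"xe":{"srv":5,"wp":70},"z":{"lp":99,"n":86}}}
After op 8 (replace /gob/2/kmo 82): {"gob":[{"e":96,"ma":91,"mcj":55,"nq":8,"u":4},{"na":7,"ps":23,"ybt":64},{"bn":22,"k":43,"kmo":82},[34,22],[66,44]],"k":{"atq":[7,79,32],"umh":39,"xe":{"srv":5,"wp":70},"z":{"lp":99,"n":86}}}
After op 9 (remove /gob/3): {"gob":[{"e":96,"ma":91,"mcj":55,"nq":8,"u":4},{"na":7,"ps":23,"ybt":64},{"bn":22,"k":43,"kmo":82},[66,44]],"k":{"atq":[7,79,32],"umh":39,"xe":{"srv":5,"wp":70},"z":{"lp":99,"n":86}}}
After op 10 (remove /k/xe): {"gob":[{"e":96,"ma":91,"mcj":55,"nq":8,"u":4},{"na":7,"ps":23,"ybt":64},{"bn":22,"k":43,"kmo":82},[66,44]],"k":{"atq":[7,79,32],"umh":39,"z":{"lp":99,"n":86}}}
After op 11 (replace /k/atq/0 75): {"gob":[{"e":96,"ma":91,"mcj":55,"nq":8,"u":4},{"na":7,"ps":23,"ybt":64},{"bn":22,"k":43,"kmo":82},[66,44]],"k":{"atq":[75,79,32],"umh":39,"z":{"lp":99,"n":86}}}
After op 12 (add /p 26): {"gob":[{"e":96,"ma":91,"mcj":55,"nq":8,"u":4},{"na":7,"ps":23,"ybt":64},{"bn":22,"k":43,"kmo":82},[66,44]],"k":{"atq":[75,79,32],"umh":39,"z":{"lp":99,"n":86}},"p":26}
After op 13 (replace /gob/0/e 7): {"gob":[{"e":7,"ma":91,"mcj":55,"nq":8,"u":4},{"na":7,"ps":23,"ybt":64},{"bn":22,"k":43,"kmo":82},[66,44]],"k":{"atq":[75,79,32],"umh":39,"z":{"lp":99,"n":86}},"p":26}
After op 14 (add /k/tix 27): {"gob":[{"e":7,"ma":91,"mcj":55,"nq":8,"u":4},{"na":7,"ps":23,"ybt":64},{"bn":22,"k":43,"kmo":82},[66,44]],"k":{"atq":[75,79,32],"tix":27,"umh":39,"z":{"lp":99,"n":86}},"p":26}
After op 15 (replace /k/tix 3): {"gob":[{"e":7,"ma":91,"mcj":55,"nq":8,"u":4},{"na":7,"ps":23,"ybt":64},{"bn":22,"k":43,"kmo":82},[66,44]],"k":{"atq":[75,79,32],"tix":3,"umh":39,"z":{"lp":99,"n":86}},"p":26}
After op 16 (replace /k/atq/1 54): {"gob":[{"e":7,"ma":91,"mcj":55,"nq":8,"u":4},{"na":7,"ps":23,"ybt":64},{"bn":22,"k":43,"kmo":82},[66,44]],"k":{"atq":[75,54,32],"tix":3,"umh":39,"z":{"lp":99,"n":86}},"p":26}
After op 17 (replace /k/umh 13): {"gob":[{"e":7,"ma":91,"mcj":55,"nq":8,"u":4},{"na":7,"ps":23,"ybt":64},{"bn":22,"k":43,"kmo":82},[66,44]],"k":{"atq":[75,54,32],"tix":3,"umh":13,"z":{"lp":99,"n":86}},"p":26}
After op 18 (replace /k/z/n 93): {"gob":[{"e":7,"ma":91,"mcj":55,"nq":8,"u":4},{"na":7,"ps":23,"ybt":64},{"bn":22,"k":43,"kmo":82},[66,44]],"k":{"atq":[75,54,32],"tix":3,"umh":13,"z":{"lp":99,"n":93}},"p":26}
After op 19 (remove /gob/0/nq): {"gob":[{"e":7,"ma":91,"mcj":55,"u":4},{"na":7,"ps":23,"ybt":64},{"bn":22,"k":43,"kmo":82},[66,44]],"k":{"atq":[75,54,32],"tix":3,"umh":13,"z":{"lp":99,"n":93}},"p":26}
After op 20 (replace /p 40): {"gob":[{"e":7,"ma":91,"mcj":55,"u":4},{"na":7,"ps":23,"ybt":64},{"bn":22,"k":43,"kmo":82},[66,44]],"k":{"atq":[75,54,32],"tix":3,"umh":13,"z":{"lp":99,"n":93}},"p":40}
After op 21 (remove /gob/1/ps): {"gob":[{"e":7,"ma":91,"mcj":55,"u":4},{"na":7,"ybt":64},{"bn":22,"k":43,"kmo":82},[66,44]],"k":{"atq":[75,54,32],"tix":3,"umh":13,"z":{"lp":99,"n":93}},"p":40}
After op 22 (remove /gob/3/1): {"gob":[{"e":7,"ma":91,"mcj":55,"u":4},{"na":7,"ybt":64},{"bn":22,"k":43,"kmo":82},[66]],"k":{"atq":[75,54,32],"tix":3,"umh":13,"z":{"lp":99,"n":93}},"p":40}
After op 23 (add /gob/3 90): {"gob":[{"e":7,"ma":91,"mcj":55,"u":4},{"na":7,"ybt":64},{"bn":22,"k":43,"kmo":82},90,[66]],"k":{"atq":[75,54,32],"tix":3,"umh":13,"z":{"lp":99,"n":93}},"p":40}
Value at /p: 40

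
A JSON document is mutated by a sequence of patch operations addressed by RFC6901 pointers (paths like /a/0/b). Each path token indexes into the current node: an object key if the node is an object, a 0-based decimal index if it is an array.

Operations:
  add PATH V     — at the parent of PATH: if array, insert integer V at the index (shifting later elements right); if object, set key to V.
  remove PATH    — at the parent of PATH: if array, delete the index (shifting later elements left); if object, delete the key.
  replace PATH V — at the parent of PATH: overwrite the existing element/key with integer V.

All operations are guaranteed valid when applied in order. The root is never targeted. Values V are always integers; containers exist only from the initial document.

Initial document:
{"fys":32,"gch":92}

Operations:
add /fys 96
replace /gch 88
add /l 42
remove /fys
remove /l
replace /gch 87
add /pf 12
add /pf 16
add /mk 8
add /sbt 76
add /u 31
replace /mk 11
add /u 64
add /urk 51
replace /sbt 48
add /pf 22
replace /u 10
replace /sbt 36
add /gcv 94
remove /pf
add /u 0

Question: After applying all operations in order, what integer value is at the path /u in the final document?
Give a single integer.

Answer: 0

Derivation:
After op 1 (add /fys 96): {"fys":96,"gch":92}
After op 2 (replace /gch 88): {"fys":96,"gch":88}
After op 3 (add /l 42): {"fys":96,"gch":88,"l":42}
After op 4 (remove /fys): {"gch":88,"l":42}
After op 5 (remove /l): {"gch":88}
After op 6 (replace /gch 87): {"gch":87}
After op 7 (add /pf 12): {"gch":87,"pf":12}
After op 8 (add /pf 16): {"gch":87,"pf":16}
After op 9 (add /mk 8): {"gch":87,"mk":8,"pf":16}
After op 10 (add /sbt 76): {"gch":87,"mk":8,"pf":16,"sbt":76}
After op 11 (add /u 31): {"gch":87,"mk":8,"pf":16,"sbt":76,"u":31}
After op 12 (replace /mk 11): {"gch":87,"mk":11,"pf":16,"sbt":76,"u":31}
After op 13 (add /u 64): {"gch":87,"mk":11,"pf":16,"sbt":76,"u":64}
After op 14 (add /urk 51): {"gch":87,"mk":11,"pf":16,"sbt":76,"u":64,"urk":51}
After op 15 (replace /sbt 48): {"gch":87,"mk":11,"pf":16,"sbt":48,"u":64,"urk":51}
After op 16 (add /pf 22): {"gch":87,"mk":11,"pf":22,"sbt":48,"u":64,"urk":51}
After op 17 (replace /u 10): {"gch":87,"mk":11,"pf":22,"sbt":48,"u":10,"urk":51}
After op 18 (replace /sbt 36): {"gch":87,"mk":11,"pf":22,"sbt":36,"u":10,"urk":51}
After op 19 (add /gcv 94): {"gch":87,"gcv":94,"mk":11,"pf":22,"sbt":36,"u":10,"urk":51}
After op 20 (remove /pf): {"gch":87,"gcv":94,"mk":11,"sbt":36,"u":10,"urk":51}
After op 21 (add /u 0): {"gch":87,"gcv":94,"mk":11,"sbt":36,"u":0,"urk":51}
Value at /u: 0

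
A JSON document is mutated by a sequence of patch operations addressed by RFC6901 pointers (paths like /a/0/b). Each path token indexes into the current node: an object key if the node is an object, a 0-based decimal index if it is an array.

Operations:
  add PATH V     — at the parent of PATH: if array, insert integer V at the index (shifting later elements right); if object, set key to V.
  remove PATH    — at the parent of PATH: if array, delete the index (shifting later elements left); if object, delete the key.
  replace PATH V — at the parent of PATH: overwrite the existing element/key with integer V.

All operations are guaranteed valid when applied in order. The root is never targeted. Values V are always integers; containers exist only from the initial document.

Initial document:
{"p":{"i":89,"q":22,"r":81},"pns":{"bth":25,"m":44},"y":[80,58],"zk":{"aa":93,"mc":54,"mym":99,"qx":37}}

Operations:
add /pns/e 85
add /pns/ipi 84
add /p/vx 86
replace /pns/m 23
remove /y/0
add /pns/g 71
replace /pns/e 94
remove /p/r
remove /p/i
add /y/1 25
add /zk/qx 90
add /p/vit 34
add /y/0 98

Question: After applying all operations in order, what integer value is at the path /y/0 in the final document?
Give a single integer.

Answer: 98

Derivation:
After op 1 (add /pns/e 85): {"p":{"i":89,"q":22,"r":81},"pns":{"bth":25,"e":85,"m":44},"y":[80,58],"zk":{"aa":93,"mc":54,"mym":99,"qx":37}}
After op 2 (add /pns/ipi 84): {"p":{"i":89,"q":22,"r":81},"pns":{"bth":25,"e":85,"ipi":84,"m":44},"y":[80,58],"zk":{"aa":93,"mc":54,"mym":99,"qx":37}}
After op 3 (add /p/vx 86): {"p":{"i":89,"q":22,"r":81,"vx":86},"pns":{"bth":25,"e":85,"ipi":84,"m":44},"y":[80,58],"zk":{"aa":93,"mc":54,"mym":99,"qx":37}}
After op 4 (replace /pns/m 23): {"p":{"i":89,"q":22,"r":81,"vx":86},"pns":{"bth":25,"e":85,"ipi":84,"m":23},"y":[80,58],"zk":{"aa":93,"mc":54,"mym":99,"qx":37}}
After op 5 (remove /y/0): {"p":{"i":89,"q":22,"r":81,"vx":86},"pns":{"bth":25,"e":85,"ipi":84,"m":23},"y":[58],"zk":{"aa":93,"mc":54,"mym":99,"qx":37}}
After op 6 (add /pns/g 71): {"p":{"i":89,"q":22,"r":81,"vx":86},"pns":{"bth":25,"e":85,"g":71,"ipi":84,"m":23},"y":[58],"zk":{"aa":93,"mc":54,"mym":99,"qx":37}}
After op 7 (replace /pns/e 94): {"p":{"i":89,"q":22,"r":81,"vx":86},"pns":{"bth":25,"e":94,"g":71,"ipi":84,"m":23},"y":[58],"zk":{"aa":93,"mc":54,"mym":99,"qx":37}}
After op 8 (remove /p/r): {"p":{"i":89,"q":22,"vx":86},"pns":{"bth":25,"e":94,"g":71,"ipi":84,"m":23},"y":[58],"zk":{"aa":93,"mc":54,"mym":99,"qx":37}}
After op 9 (remove /p/i): {"p":{"q":22,"vx":86},"pns":{"bth":25,"e":94,"g":71,"ipi":84,"m":23},"y":[58],"zk":{"aa":93,"mc":54,"mym":99,"qx":37}}
After op 10 (add /y/1 25): {"p":{"q":22,"vx":86},"pns":{"bth":25,"e":94,"g":71,"ipi":84,"m":23},"y":[58,25],"zk":{"aa":93,"mc":54,"mym":99,"qx":37}}
After op 11 (add /zk/qx 90): {"p":{"q":22,"vx":86},"pns":{"bth":25,"e":94,"g":71,"ipi":84,"m":23},"y":[58,25],"zk":{"aa":93,"mc":54,"mym":99,"qx":90}}
After op 12 (add /p/vit 34): {"p":{"q":22,"vit":34,"vx":86},"pns":{"bth":25,"e":94,"g":71,"ipi":84,"m":23},"y":[58,25],"zk":{"aa":93,"mc":54,"mym":99,"qx":90}}
After op 13 (add /y/0 98): {"p":{"q":22,"vit":34,"vx":86},"pns":{"bth":25,"e":94,"g":71,"ipi":84,"m":23},"y":[98,58,25],"zk":{"aa":93,"mc":54,"mym":99,"qx":90}}
Value at /y/0: 98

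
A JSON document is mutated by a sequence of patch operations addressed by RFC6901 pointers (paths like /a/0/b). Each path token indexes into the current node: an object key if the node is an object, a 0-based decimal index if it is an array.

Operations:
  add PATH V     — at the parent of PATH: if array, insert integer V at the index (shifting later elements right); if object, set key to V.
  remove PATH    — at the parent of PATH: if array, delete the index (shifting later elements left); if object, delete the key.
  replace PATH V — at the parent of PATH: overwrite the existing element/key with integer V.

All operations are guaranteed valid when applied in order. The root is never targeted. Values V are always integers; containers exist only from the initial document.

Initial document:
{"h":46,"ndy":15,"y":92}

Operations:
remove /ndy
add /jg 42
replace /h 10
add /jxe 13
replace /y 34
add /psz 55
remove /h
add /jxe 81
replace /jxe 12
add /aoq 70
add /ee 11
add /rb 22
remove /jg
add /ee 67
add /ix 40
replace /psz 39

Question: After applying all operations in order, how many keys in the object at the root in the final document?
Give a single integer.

Answer: 7

Derivation:
After op 1 (remove /ndy): {"h":46,"y":92}
After op 2 (add /jg 42): {"h":46,"jg":42,"y":92}
After op 3 (replace /h 10): {"h":10,"jg":42,"y":92}
After op 4 (add /jxe 13): {"h":10,"jg":42,"jxe":13,"y":92}
After op 5 (replace /y 34): {"h":10,"jg":42,"jxe":13,"y":34}
After op 6 (add /psz 55): {"h":10,"jg":42,"jxe":13,"psz":55,"y":34}
After op 7 (remove /h): {"jg":42,"jxe":13,"psz":55,"y":34}
After op 8 (add /jxe 81): {"jg":42,"jxe":81,"psz":55,"y":34}
After op 9 (replace /jxe 12): {"jg":42,"jxe":12,"psz":55,"y":34}
After op 10 (add /aoq 70): {"aoq":70,"jg":42,"jxe":12,"psz":55,"y":34}
After op 11 (add /ee 11): {"aoq":70,"ee":11,"jg":42,"jxe":12,"psz":55,"y":34}
After op 12 (add /rb 22): {"aoq":70,"ee":11,"jg":42,"jxe":12,"psz":55,"rb":22,"y":34}
After op 13 (remove /jg): {"aoq":70,"ee":11,"jxe":12,"psz":55,"rb":22,"y":34}
After op 14 (add /ee 67): {"aoq":70,"ee":67,"jxe":12,"psz":55,"rb":22,"y":34}
After op 15 (add /ix 40): {"aoq":70,"ee":67,"ix":40,"jxe":12,"psz":55,"rb":22,"y":34}
After op 16 (replace /psz 39): {"aoq":70,"ee":67,"ix":40,"jxe":12,"psz":39,"rb":22,"y":34}
Size at the root: 7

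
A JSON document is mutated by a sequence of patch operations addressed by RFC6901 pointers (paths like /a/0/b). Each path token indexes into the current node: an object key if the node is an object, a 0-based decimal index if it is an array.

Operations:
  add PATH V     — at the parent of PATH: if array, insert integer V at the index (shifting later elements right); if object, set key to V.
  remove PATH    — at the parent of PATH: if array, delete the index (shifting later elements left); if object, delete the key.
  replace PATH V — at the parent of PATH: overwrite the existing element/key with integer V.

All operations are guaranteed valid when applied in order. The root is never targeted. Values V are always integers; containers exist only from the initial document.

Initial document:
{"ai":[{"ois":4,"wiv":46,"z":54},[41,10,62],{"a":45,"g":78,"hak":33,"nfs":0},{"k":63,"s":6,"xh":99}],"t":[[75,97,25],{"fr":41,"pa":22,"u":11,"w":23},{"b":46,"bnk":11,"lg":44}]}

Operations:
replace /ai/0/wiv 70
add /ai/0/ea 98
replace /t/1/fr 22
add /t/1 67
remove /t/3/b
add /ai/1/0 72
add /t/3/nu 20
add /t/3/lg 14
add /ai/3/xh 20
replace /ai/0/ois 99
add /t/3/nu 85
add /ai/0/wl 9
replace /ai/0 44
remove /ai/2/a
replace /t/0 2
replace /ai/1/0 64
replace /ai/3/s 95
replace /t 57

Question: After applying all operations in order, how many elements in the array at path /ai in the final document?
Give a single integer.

After op 1 (replace /ai/0/wiv 70): {"ai":[{"ois":4,"wiv":70,"z":54},[41,10,62],{"a":45,"g":78,"hak":33,"nfs":0},{"k":63,"s":6,"xh":99}],"t":[[75,97,25],{"fr":41,"pa":22,"u":11,"w":23},{"b":46,"bnk":11,"lg":44}]}
After op 2 (add /ai/0/ea 98): {"ai":[{"ea":98,"ois":4,"wiv":70,"z":54},[41,10,62],{"a":45,"g":78,"hak":33,"nfs":0},{"k":63,"s":6,"xh":99}],"t":[[75,97,25],{"fr":41,"pa":22,"u":11,"w":23},{"b":46,"bnk":11,"lg":44}]}
After op 3 (replace /t/1/fr 22): {"ai":[{"ea":98,"ois":4,"wiv":70,"z":54},[41,10,62],{"a":45,"g":78,"hak":33,"nfs":0},{"k":63,"s":6,"xh":99}],"t":[[75,97,25],{"fr":22,"pa":22,"u":11,"w":23},{"b":46,"bnk":11,"lg":44}]}
After op 4 (add /t/1 67): {"ai":[{"ea":98,"ois":4,"wiv":70,"z":54},[41,10,62],{"a":45,"g":78,"hak":33,"nfs":0},{"k":63,"s":6,"xh":99}],"t":[[75,97,25],67,{"fr":22,"pa":22,"u":11,"w":23},{"b":46,"bnk":11,"lg":44}]}
After op 5 (remove /t/3/b): {"ai":[{"ea":98,"ois":4,"wiv":70,"z":54},[41,10,62],{"a":45,"g":78,"hak":33,"nfs":0},{"k":63,"s":6,"xh":99}],"t":[[75,97,25],67,{"fr":22,"pa":22,"u":11,"w":23},{"bnk":11,"lg":44}]}
After op 6 (add /ai/1/0 72): {"ai":[{"ea":98,"ois":4,"wiv":70,"z":54},[72,41,10,62],{"a":45,"g":78,"hak":33,"nfs":0},{"k":63,"s":6,"xh":99}],"t":[[75,97,25],67,{"fr":22,"pa":22,"u":11,"w":23},{"bnk":11,"lg":44}]}
After op 7 (add /t/3/nu 20): {"ai":[{"ea":98,"ois":4,"wiv":70,"z":54},[72,41,10,62],{"a":45,"g":78,"hak":33,"nfs":0},{"k":63,"s":6,"xh":99}],"t":[[75,97,25],67,{"fr":22,"pa":22,"u":11,"w":23},{"bnk":11,"lg":44,"nu":20}]}
After op 8 (add /t/3/lg 14): {"ai":[{"ea":98,"ois":4,"wiv":70,"z":54},[72,41,10,62],{"a":45,"g":78,"hak":33,"nfs":0},{"k":63,"s":6,"xh":99}],"t":[[75,97,25],67,{"fr":22,"pa":22,"u":11,"w":23},{"bnk":11,"lg":14,"nu":20}]}
After op 9 (add /ai/3/xh 20): {"ai":[{"ea":98,"ois":4,"wiv":70,"z":54},[72,41,10,62],{"a":45,"g":78,"hak":33,"nfs":0},{"k":63,"s":6,"xh":20}],"t":[[75,97,25],67,{"fr":22,"pa":22,"u":11,"w":23},{"bnk":11,"lg":14,"nu":20}]}
After op 10 (replace /ai/0/ois 99): {"ai":[{"ea":98,"ois":99,"wiv":70,"z":54},[72,41,10,62],{"a":45,"g":78,"hak":33,"nfs":0},{"k":63,"s":6,"xh":20}],"t":[[75,97,25],67,{"fr":22,"pa":22,"u":11,"w":23},{"bnk":11,"lg":14,"nu":20}]}
After op 11 (add /t/3/nu 85): {"ai":[{"ea":98,"ois":99,"wiv":70,"z":54},[72,41,10,62],{"a":45,"g":78,"hak":33,"nfs":0},{"k":63,"s":6,"xh":20}],"t":[[75,97,25],67,{"fr":22,"pa":22,"u":11,"w":23},{"bnk":11,"lg":14,"nu":85}]}
After op 12 (add /ai/0/wl 9): {"ai":[{"ea":98,"ois":99,"wiv":70,"wl":9,"z":54},[72,41,10,62],{"a":45,"g":78,"hak":33,"nfs":0},{"k":63,"s":6,"xh":20}],"t":[[75,97,25],67,{"fr":22,"pa":22,"u":11,"w":23},{"bnk":11,"lg":14,"nu":85}]}
After op 13 (replace /ai/0 44): {"ai":[44,[72,41,10,62],{"a":45,"g":78,"hak":33,"nfs":0},{"k":63,"s":6,"xh":20}],"t":[[75,97,25],67,{"fr":22,"pa":22,"u":11,"w":23},{"bnk":11,"lg":14,"nu":85}]}
After op 14 (remove /ai/2/a): {"ai":[44,[72,41,10,62],{"g":78,"hak":33,"nfs":0},{"k":63,"s":6,"xh":20}],"t":[[75,97,25],67,{"fr":22,"pa":22,"u":11,"w":23},{"bnk":11,"lg":14,"nu":85}]}
After op 15 (replace /t/0 2): {"ai":[44,[72,41,10,62],{"g":78,"hak":33,"nfs":0},{"k":63,"s":6,"xh":20}],"t":[2,67,{"fr":22,"pa":22,"u":11,"w":23},{"bnk":11,"lg":14,"nu":85}]}
After op 16 (replace /ai/1/0 64): {"ai":[44,[64,41,10,62],{"g":78,"hak":33,"nfs":0},{"k":63,"s":6,"xh":20}],"t":[2,67,{"fr":22,"pa":22,"u":11,"w":23},{"bnk":11,"lg":14,"nu":85}]}
After op 17 (replace /ai/3/s 95): {"ai":[44,[64,41,10,62],{"g":78,"hak":33,"nfs":0},{"k":63,"s":95,"xh":20}],"t":[2,67,{"fr":22,"pa":22,"u":11,"w":23},{"bnk":11,"lg":14,"nu":85}]}
After op 18 (replace /t 57): {"ai":[44,[64,41,10,62],{"g":78,"hak":33,"nfs":0},{"k":63,"s":95,"xh":20}],"t":57}
Size at path /ai: 4

Answer: 4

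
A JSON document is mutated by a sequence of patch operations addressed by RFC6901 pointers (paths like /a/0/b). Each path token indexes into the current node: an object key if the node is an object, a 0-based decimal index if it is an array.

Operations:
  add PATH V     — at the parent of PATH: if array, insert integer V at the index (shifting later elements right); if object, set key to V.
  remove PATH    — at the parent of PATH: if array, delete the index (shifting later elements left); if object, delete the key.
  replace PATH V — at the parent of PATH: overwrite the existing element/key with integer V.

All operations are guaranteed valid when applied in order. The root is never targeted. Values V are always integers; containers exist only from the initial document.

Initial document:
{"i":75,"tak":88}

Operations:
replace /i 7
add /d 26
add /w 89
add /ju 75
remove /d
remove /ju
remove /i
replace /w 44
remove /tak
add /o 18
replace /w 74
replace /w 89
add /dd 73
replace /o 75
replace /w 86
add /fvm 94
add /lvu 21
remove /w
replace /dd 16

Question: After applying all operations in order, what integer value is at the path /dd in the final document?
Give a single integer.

After op 1 (replace /i 7): {"i":7,"tak":88}
After op 2 (add /d 26): {"d":26,"i":7,"tak":88}
After op 3 (add /w 89): {"d":26,"i":7,"tak":88,"w":89}
After op 4 (add /ju 75): {"d":26,"i":7,"ju":75,"tak":88,"w":89}
After op 5 (remove /d): {"i":7,"ju":75,"tak":88,"w":89}
After op 6 (remove /ju): {"i":7,"tak":88,"w":89}
After op 7 (remove /i): {"tak":88,"w":89}
After op 8 (replace /w 44): {"tak":88,"w":44}
After op 9 (remove /tak): {"w":44}
After op 10 (add /o 18): {"o":18,"w":44}
After op 11 (replace /w 74): {"o":18,"w":74}
After op 12 (replace /w 89): {"o":18,"w":89}
After op 13 (add /dd 73): {"dd":73,"o":18,"w":89}
After op 14 (replace /o 75): {"dd":73,"o":75,"w":89}
After op 15 (replace /w 86): {"dd":73,"o":75,"w":86}
After op 16 (add /fvm 94): {"dd":73,"fvm":94,"o":75,"w":86}
After op 17 (add /lvu 21): {"dd":73,"fvm":94,"lvu":21,"o":75,"w":86}
After op 18 (remove /w): {"dd":73,"fvm":94,"lvu":21,"o":75}
After op 19 (replace /dd 16): {"dd":16,"fvm":94,"lvu":21,"o":75}
Value at /dd: 16

Answer: 16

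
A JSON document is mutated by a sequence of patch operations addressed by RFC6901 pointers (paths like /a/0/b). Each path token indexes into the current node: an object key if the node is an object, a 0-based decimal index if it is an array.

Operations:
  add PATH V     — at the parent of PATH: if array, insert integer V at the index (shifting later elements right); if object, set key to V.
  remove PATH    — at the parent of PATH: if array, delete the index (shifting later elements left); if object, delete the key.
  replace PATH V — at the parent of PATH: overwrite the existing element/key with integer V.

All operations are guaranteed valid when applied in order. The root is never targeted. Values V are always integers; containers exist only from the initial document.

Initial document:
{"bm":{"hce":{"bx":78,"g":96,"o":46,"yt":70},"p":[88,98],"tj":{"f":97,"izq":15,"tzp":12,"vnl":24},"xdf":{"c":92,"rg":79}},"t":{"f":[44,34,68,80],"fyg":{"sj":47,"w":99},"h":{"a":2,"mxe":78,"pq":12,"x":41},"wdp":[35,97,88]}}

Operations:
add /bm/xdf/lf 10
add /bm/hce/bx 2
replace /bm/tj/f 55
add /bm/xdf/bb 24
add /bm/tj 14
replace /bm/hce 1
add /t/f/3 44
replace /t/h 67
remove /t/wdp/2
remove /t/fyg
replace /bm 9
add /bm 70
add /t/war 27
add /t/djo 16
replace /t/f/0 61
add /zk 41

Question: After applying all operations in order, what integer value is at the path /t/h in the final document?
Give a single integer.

Answer: 67

Derivation:
After op 1 (add /bm/xdf/lf 10): {"bm":{"hce":{"bx":78,"g":96,"o":46,"yt":70},"p":[88,98],"tj":{"f":97,"izq":15,"tzp":12,"vnl":24},"xdf":{"c":92,"lf":10,"rg":79}},"t":{"f":[44,34,68,80],"fyg":{"sj":47,"w":99},"h":{"a":2,"mxe":78,"pq":12,"x":41},"wdp":[35,97,88]}}
After op 2 (add /bm/hce/bx 2): {"bm":{"hce":{"bx":2,"g":96,"o":46,"yt":70},"p":[88,98],"tj":{"f":97,"izq":15,"tzp":12,"vnl":24},"xdf":{"c":92,"lf":10,"rg":79}},"t":{"f":[44,34,68,80],"fyg":{"sj":47,"w":99},"h":{"a":2,"mxe":78,"pq":12,"x":41},"wdp":[35,97,88]}}
After op 3 (replace /bm/tj/f 55): {"bm":{"hce":{"bx":2,"g":96,"o":46,"yt":70},"p":[88,98],"tj":{"f":55,"izq":15,"tzp":12,"vnl":24},"xdf":{"c":92,"lf":10,"rg":79}},"t":{"f":[44,34,68,80],"fyg":{"sj":47,"w":99},"h":{"a":2,"mxe":78,"pq":12,"x":41},"wdp":[35,97,88]}}
After op 4 (add /bm/xdf/bb 24): {"bm":{"hce":{"bx":2,"g":96,"o":46,"yt":70},"p":[88,98],"tj":{"f":55,"izq":15,"tzp":12,"vnl":24},"xdf":{"bb":24,"c":92,"lf":10,"rg":79}},"t":{"f":[44,34,68,80],"fyg":{"sj":47,"w":99},"h":{"a":2,"mxe":78,"pq":12,"x":41},"wdp":[35,97,88]}}
After op 5 (add /bm/tj 14): {"bm":{"hce":{"bx":2,"g":96,"o":46,"yt":70},"p":[88,98],"tj":14,"xdf":{"bb":24,"c":92,"lf":10,"rg":79}},"t":{"f":[44,34,68,80],"fyg":{"sj":47,"w":99},"h":{"a":2,"mxe":78,"pq":12,"x":41},"wdp":[35,97,88]}}
After op 6 (replace /bm/hce 1): {"bm":{"hce":1,"p":[88,98],"tj":14,"xdf":{"bb":24,"c":92,"lf":10,"rg":79}},"t":{"f":[44,34,68,80],"fyg":{"sj":47,"w":99},"h":{"a":2,"mxe":78,"pq":12,"x":41},"wdp":[35,97,88]}}
After op 7 (add /t/f/3 44): {"bm":{"hce":1,"p":[88,98],"tj":14,"xdf":{"bb":24,"c":92,"lf":10,"rg":79}},"t":{"f":[44,34,68,44,80],"fyg":{"sj":47,"w":99},"h":{"a":2,"mxe":78,"pq":12,"x":41},"wdp":[35,97,88]}}
After op 8 (replace /t/h 67): {"bm":{"hce":1,"p":[88,98],"tj":14,"xdf":{"bb":24,"c":92,"lf":10,"rg":79}},"t":{"f":[44,34,68,44,80],"fyg":{"sj":47,"w":99},"h":67,"wdp":[35,97,88]}}
After op 9 (remove /t/wdp/2): {"bm":{"hce":1,"p":[88,98],"tj":14,"xdf":{"bb":24,"c":92,"lf":10,"rg":79}},"t":{"f":[44,34,68,44,80],"fyg":{"sj":47,"w":99},"h":67,"wdp":[35,97]}}
After op 10 (remove /t/fyg): {"bm":{"hce":1,"p":[88,98],"tj":14,"xdf":{"bb":24,"c":92,"lf":10,"rg":79}},"t":{"f":[44,34,68,44,80],"h":67,"wdp":[35,97]}}
After op 11 (replace /bm 9): {"bm":9,"t":{"f":[44,34,68,44,80],"h":67,"wdp":[35,97]}}
After op 12 (add /bm 70): {"bm":70,"t":{"f":[44,34,68,44,80],"h":67,"wdp":[35,97]}}
After op 13 (add /t/war 27): {"bm":70,"t":{"f":[44,34,68,44,80],"h":67,"war":27,"wdp":[35,97]}}
After op 14 (add /t/djo 16): {"bm":70,"t":{"djo":16,"f":[44,34,68,44,80],"h":67,"war":27,"wdp":[35,97]}}
After op 15 (replace /t/f/0 61): {"bm":70,"t":{"djo":16,"f":[61,34,68,44,80],"h":67,"war":27,"wdp":[35,97]}}
After op 16 (add /zk 41): {"bm":70,"t":{"djo":16,"f":[61,34,68,44,80],"h":67,"war":27,"wdp":[35,97]},"zk":41}
Value at /t/h: 67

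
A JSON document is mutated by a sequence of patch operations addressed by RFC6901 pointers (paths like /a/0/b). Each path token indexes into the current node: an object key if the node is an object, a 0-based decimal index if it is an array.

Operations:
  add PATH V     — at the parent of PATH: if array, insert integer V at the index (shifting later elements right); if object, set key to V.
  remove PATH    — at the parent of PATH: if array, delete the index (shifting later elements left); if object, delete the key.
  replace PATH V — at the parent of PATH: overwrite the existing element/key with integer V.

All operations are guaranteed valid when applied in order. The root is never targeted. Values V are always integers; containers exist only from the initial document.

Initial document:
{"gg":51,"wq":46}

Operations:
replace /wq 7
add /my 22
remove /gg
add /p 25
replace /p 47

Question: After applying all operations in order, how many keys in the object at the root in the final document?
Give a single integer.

Answer: 3

Derivation:
After op 1 (replace /wq 7): {"gg":51,"wq":7}
After op 2 (add /my 22): {"gg":51,"my":22,"wq":7}
After op 3 (remove /gg): {"my":22,"wq":7}
After op 4 (add /p 25): {"my":22,"p":25,"wq":7}
After op 5 (replace /p 47): {"my":22,"p":47,"wq":7}
Size at the root: 3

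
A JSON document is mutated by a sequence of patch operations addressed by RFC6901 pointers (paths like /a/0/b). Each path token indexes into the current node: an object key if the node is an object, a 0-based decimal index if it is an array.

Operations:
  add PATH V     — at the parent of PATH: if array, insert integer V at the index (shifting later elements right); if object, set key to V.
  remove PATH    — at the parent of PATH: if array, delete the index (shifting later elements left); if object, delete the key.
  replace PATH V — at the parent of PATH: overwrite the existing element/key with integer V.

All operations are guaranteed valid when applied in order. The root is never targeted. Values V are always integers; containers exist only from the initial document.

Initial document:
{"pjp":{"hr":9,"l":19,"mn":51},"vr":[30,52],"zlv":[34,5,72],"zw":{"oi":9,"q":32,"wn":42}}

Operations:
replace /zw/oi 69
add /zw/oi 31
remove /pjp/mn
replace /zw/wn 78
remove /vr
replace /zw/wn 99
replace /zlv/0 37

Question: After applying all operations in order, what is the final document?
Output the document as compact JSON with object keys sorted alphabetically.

After op 1 (replace /zw/oi 69): {"pjp":{"hr":9,"l":19,"mn":51},"vr":[30,52],"zlv":[34,5,72],"zw":{"oi":69,"q":32,"wn":42}}
After op 2 (add /zw/oi 31): {"pjp":{"hr":9,"l":19,"mn":51},"vr":[30,52],"zlv":[34,5,72],"zw":{"oi":31,"q":32,"wn":42}}
After op 3 (remove /pjp/mn): {"pjp":{"hr":9,"l":19},"vr":[30,52],"zlv":[34,5,72],"zw":{"oi":31,"q":32,"wn":42}}
After op 4 (replace /zw/wn 78): {"pjp":{"hr":9,"l":19},"vr":[30,52],"zlv":[34,5,72],"zw":{"oi":31,"q":32,"wn":78}}
After op 5 (remove /vr): {"pjp":{"hr":9,"l":19},"zlv":[34,5,72],"zw":{"oi":31,"q":32,"wn":78}}
After op 6 (replace /zw/wn 99): {"pjp":{"hr":9,"l":19},"zlv":[34,5,72],"zw":{"oi":31,"q":32,"wn":99}}
After op 7 (replace /zlv/0 37): {"pjp":{"hr":9,"l":19},"zlv":[37,5,72],"zw":{"oi":31,"q":32,"wn":99}}

Answer: {"pjp":{"hr":9,"l":19},"zlv":[37,5,72],"zw":{"oi":31,"q":32,"wn":99}}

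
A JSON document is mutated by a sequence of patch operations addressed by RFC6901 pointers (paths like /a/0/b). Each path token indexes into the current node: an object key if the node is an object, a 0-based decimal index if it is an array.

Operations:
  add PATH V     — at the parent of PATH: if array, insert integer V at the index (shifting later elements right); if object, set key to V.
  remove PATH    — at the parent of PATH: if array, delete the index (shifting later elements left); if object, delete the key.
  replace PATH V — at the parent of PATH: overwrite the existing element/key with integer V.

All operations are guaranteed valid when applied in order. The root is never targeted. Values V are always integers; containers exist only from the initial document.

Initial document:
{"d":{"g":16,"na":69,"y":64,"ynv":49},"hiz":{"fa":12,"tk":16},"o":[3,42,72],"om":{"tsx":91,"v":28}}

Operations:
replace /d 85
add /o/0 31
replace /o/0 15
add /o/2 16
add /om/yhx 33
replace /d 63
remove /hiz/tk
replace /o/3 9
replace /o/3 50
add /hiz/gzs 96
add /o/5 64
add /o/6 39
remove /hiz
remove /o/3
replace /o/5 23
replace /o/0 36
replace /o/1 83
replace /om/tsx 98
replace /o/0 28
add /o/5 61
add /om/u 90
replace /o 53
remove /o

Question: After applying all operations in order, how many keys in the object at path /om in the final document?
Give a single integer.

After op 1 (replace /d 85): {"d":85,"hiz":{"fa":12,"tk":16},"o":[3,42,72],"om":{"tsx":91,"v":28}}
After op 2 (add /o/0 31): {"d":85,"hiz":{"fa":12,"tk":16},"o":[31,3,42,72],"om":{"tsx":91,"v":28}}
After op 3 (replace /o/0 15): {"d":85,"hiz":{"fa":12,"tk":16},"o":[15,3,42,72],"om":{"tsx":91,"v":28}}
After op 4 (add /o/2 16): {"d":85,"hiz":{"fa":12,"tk":16},"o":[15,3,16,42,72],"om":{"tsx":91,"v":28}}
After op 5 (add /om/yhx 33): {"d":85,"hiz":{"fa":12,"tk":16},"o":[15,3,16,42,72],"om":{"tsx":91,"v":28,"yhx":33}}
After op 6 (replace /d 63): {"d":63,"hiz":{"fa":12,"tk":16},"o":[15,3,16,42,72],"om":{"tsx":91,"v":28,"yhx":33}}
After op 7 (remove /hiz/tk): {"d":63,"hiz":{"fa":12},"o":[15,3,16,42,72],"om":{"tsx":91,"v":28,"yhx":33}}
After op 8 (replace /o/3 9): {"d":63,"hiz":{"fa":12},"o":[15,3,16,9,72],"om":{"tsx":91,"v":28,"yhx":33}}
After op 9 (replace /o/3 50): {"d":63,"hiz":{"fa":12},"o":[15,3,16,50,72],"om":{"tsx":91,"v":28,"yhx":33}}
After op 10 (add /hiz/gzs 96): {"d":63,"hiz":{"fa":12,"gzs":96},"o":[15,3,16,50,72],"om":{"tsx":91,"v":28,"yhx":33}}
After op 11 (add /o/5 64): {"d":63,"hiz":{"fa":12,"gzs":96},"o":[15,3,16,50,72,64],"om":{"tsx":91,"v":28,"yhx":33}}
After op 12 (add /o/6 39): {"d":63,"hiz":{"fa":12,"gzs":96},"o":[15,3,16,50,72,64,39],"om":{"tsx":91,"v":28,"yhx":33}}
After op 13 (remove /hiz): {"d":63,"o":[15,3,16,50,72,64,39],"om":{"tsx":91,"v":28,"yhx":33}}
After op 14 (remove /o/3): {"d":63,"o":[15,3,16,72,64,39],"om":{"tsx":91,"v":28,"yhx":33}}
After op 15 (replace /o/5 23): {"d":63,"o":[15,3,16,72,64,23],"om":{"tsx":91,"v":28,"yhx":33}}
After op 16 (replace /o/0 36): {"d":63,"o":[36,3,16,72,64,23],"om":{"tsx":91,"v":28,"yhx":33}}
After op 17 (replace /o/1 83): {"d":63,"o":[36,83,16,72,64,23],"om":{"tsx":91,"v":28,"yhx":33}}
After op 18 (replace /om/tsx 98): {"d":63,"o":[36,83,16,72,64,23],"om":{"tsx":98,"v":28,"yhx":33}}
After op 19 (replace /o/0 28): {"d":63,"o":[28,83,16,72,64,23],"om":{"tsx":98,"v":28,"yhx":33}}
After op 20 (add /o/5 61): {"d":63,"o":[28,83,16,72,64,61,23],"om":{"tsx":98,"v":28,"yhx":33}}
After op 21 (add /om/u 90): {"d":63,"o":[28,83,16,72,64,61,23],"om":{"tsx":98,"u":90,"v":28,"yhx":33}}
After op 22 (replace /o 53): {"d":63,"o":53,"om":{"tsx":98,"u":90,"v":28,"yhx":33}}
After op 23 (remove /o): {"d":63,"om":{"tsx":98,"u":90,"v":28,"yhx":33}}
Size at path /om: 4

Answer: 4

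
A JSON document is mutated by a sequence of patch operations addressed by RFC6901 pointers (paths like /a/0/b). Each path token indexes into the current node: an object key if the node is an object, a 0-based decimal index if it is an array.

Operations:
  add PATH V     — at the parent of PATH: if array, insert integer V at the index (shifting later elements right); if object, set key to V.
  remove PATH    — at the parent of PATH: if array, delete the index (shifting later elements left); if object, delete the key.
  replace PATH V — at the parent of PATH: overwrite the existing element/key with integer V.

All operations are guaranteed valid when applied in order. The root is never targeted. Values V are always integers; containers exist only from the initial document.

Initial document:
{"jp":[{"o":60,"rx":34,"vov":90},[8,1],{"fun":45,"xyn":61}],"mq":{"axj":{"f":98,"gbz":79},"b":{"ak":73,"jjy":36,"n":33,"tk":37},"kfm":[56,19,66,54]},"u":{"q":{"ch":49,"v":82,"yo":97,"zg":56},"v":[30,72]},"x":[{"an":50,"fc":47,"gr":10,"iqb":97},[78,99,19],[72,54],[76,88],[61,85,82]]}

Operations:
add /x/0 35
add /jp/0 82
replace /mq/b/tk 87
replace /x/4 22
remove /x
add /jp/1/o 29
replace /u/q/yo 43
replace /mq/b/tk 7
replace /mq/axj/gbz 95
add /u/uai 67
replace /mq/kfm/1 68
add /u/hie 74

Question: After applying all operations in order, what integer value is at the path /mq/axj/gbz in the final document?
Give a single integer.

Answer: 95

Derivation:
After op 1 (add /x/0 35): {"jp":[{"o":60,"rx":34,"vov":90},[8,1],{"fun":45,"xyn":61}],"mq":{"axj":{"f":98,"gbz":79},"b":{"ak":73,"jjy":36,"n":33,"tk":37},"kfm":[56,19,66,54]},"u":{"q":{"ch":49,"v":82,"yo":97,"zg":56},"v":[30,72]},"x":[35,{"an":50,"fc":47,"gr":10,"iqb":97},[78,99,19],[72,54],[76,88],[61,85,82]]}
After op 2 (add /jp/0 82): {"jp":[82,{"o":60,"rx":34,"vov":90},[8,1],{"fun":45,"xyn":61}],"mq":{"axj":{"f":98,"gbz":79},"b":{"ak":73,"jjy":36,"n":33,"tk":37},"kfm":[56,19,66,54]},"u":{"q":{"ch":49,"v":82,"yo":97,"zg":56},"v":[30,72]},"x":[35,{"an":50,"fc":47,"gr":10,"iqb":97},[78,99,19],[72,54],[76,88],[61,85,82]]}
After op 3 (replace /mq/b/tk 87): {"jp":[82,{"o":60,"rx":34,"vov":90},[8,1],{"fun":45,"xyn":61}],"mq":{"axj":{"f":98,"gbz":79},"b":{"ak":73,"jjy":36,"n":33,"tk":87},"kfm":[56,19,66,54]},"u":{"q":{"ch":49,"v":82,"yo":97,"zg":56},"v":[30,72]},"x":[35,{"an":50,"fc":47,"gr":10,"iqb":97},[78,99,19],[72,54],[76,88],[61,85,82]]}
After op 4 (replace /x/4 22): {"jp":[82,{"o":60,"rx":34,"vov":90},[8,1],{"fun":45,"xyn":61}],"mq":{"axj":{"f":98,"gbz":79},"b":{"ak":73,"jjy":36,"n":33,"tk":87},"kfm":[56,19,66,54]},"u":{"q":{"ch":49,"v":82,"yo":97,"zg":56},"v":[30,72]},"x":[35,{"an":50,"fc":47,"gr":10,"iqb":97},[78,99,19],[72,54],22,[61,85,82]]}
After op 5 (remove /x): {"jp":[82,{"o":60,"rx":34,"vov":90},[8,1],{"fun":45,"xyn":61}],"mq":{"axj":{"f":98,"gbz":79},"b":{"ak":73,"jjy":36,"n":33,"tk":87},"kfm":[56,19,66,54]},"u":{"q":{"ch":49,"v":82,"yo":97,"zg":56},"v":[30,72]}}
After op 6 (add /jp/1/o 29): {"jp":[82,{"o":29,"rx":34,"vov":90},[8,1],{"fun":45,"xyn":61}],"mq":{"axj":{"f":98,"gbz":79},"b":{"ak":73,"jjy":36,"n":33,"tk":87},"kfm":[56,19,66,54]},"u":{"q":{"ch":49,"v":82,"yo":97,"zg":56},"v":[30,72]}}
After op 7 (replace /u/q/yo 43): {"jp":[82,{"o":29,"rx":34,"vov":90},[8,1],{"fun":45,"xyn":61}],"mq":{"axj":{"f":98,"gbz":79},"b":{"ak":73,"jjy":36,"n":33,"tk":87},"kfm":[56,19,66,54]},"u":{"q":{"ch":49,"v":82,"yo":43,"zg":56},"v":[30,72]}}
After op 8 (replace /mq/b/tk 7): {"jp":[82,{"o":29,"rx":34,"vov":90},[8,1],{"fun":45,"xyn":61}],"mq":{"axj":{"f":98,"gbz":79},"b":{"ak":73,"jjy":36,"n":33,"tk":7},"kfm":[56,19,66,54]},"u":{"q":{"ch":49,"v":82,"yo":43,"zg":56},"v":[30,72]}}
After op 9 (replace /mq/axj/gbz 95): {"jp":[82,{"o":29,"rx":34,"vov":90},[8,1],{"fun":45,"xyn":61}],"mq":{"axj":{"f":98,"gbz":95},"b":{"ak":73,"jjy":36,"n":33,"tk":7},"kfm":[56,19,66,54]},"u":{"q":{"ch":49,"v":82,"yo":43,"zg":56},"v":[30,72]}}
After op 10 (add /u/uai 67): {"jp":[82,{"o":29,"rx":34,"vov":90},[8,1],{"fun":45,"xyn":61}],"mq":{"axj":{"f":98,"gbz":95},"b":{"ak":73,"jjy":36,"n":33,"tk":7},"kfm":[56,19,66,54]},"u":{"q":{"ch":49,"v":82,"yo":43,"zg":56},"uai":67,"v":[30,72]}}
After op 11 (replace /mq/kfm/1 68): {"jp":[82,{"o":29,"rx":34,"vov":90},[8,1],{"fun":45,"xyn":61}],"mq":{"axj":{"f":98,"gbz":95},"b":{"ak":73,"jjy":36,"n":33,"tk":7},"kfm":[56,68,66,54]},"u":{"q":{"ch":49,"v":82,"yo":43,"zg":56},"uai":67,"v":[30,72]}}
After op 12 (add /u/hie 74): {"jp":[82,{"o":29,"rx":34,"vov":90},[8,1],{"fun":45,"xyn":61}],"mq":{"axj":{"f":98,"gbz":95},"b":{"ak":73,"jjy":36,"n":33,"tk":7},"kfm":[56,68,66,54]},"u":{"hie":74,"q":{"ch":49,"v":82,"yo":43,"zg":56},"uai":67,"v":[30,72]}}
Value at /mq/axj/gbz: 95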